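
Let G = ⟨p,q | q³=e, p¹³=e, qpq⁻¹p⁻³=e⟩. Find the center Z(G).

An element z ∈ Z(G) iff z commutes with every generator.
For example e is central: e·p = p = p·e; e·q = q = q·e.
Whereas p ∉ Z(G) since p·q = pq ≠ p³q = q·p.
Checking each of the 39 elements this way gives Z(G) = {e}, of order 1.

Answer: {e}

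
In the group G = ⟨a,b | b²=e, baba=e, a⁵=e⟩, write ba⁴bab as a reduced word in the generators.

Multiply left to right, reducing at each step:
  b · a⁴ = ab
  (ab) · b = a
  a · a = a²
  (a²) · b = a²b

Answer: a²b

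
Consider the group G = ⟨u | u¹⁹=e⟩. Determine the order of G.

G is generated by a single element, so G is cyclic. The relator gives u¹⁹ = e and no smaller power is forced to be e, so the 19 powers {e, u, u², u³, u⁴, u⁵, u⁶, u⁷, u⁸, u⁹, u¹², u¹³, u¹¹, u¹⁰, u¹⁴, u¹⁵, u¹⁶, u¹⁷, u¹⁸} are distinct. Hence |G| = 19.

Answer: 19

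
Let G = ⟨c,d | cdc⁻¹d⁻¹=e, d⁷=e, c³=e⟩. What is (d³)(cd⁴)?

Compute (d³) · (cd⁴) by multiplying left to right and reducing via the relations at each step:
  (d³) · c = cd³
  (cd³) · d⁴ = c

Answer: c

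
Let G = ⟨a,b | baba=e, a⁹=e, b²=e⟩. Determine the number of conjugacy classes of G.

The conjugacy classes (representative and size) are:
  [e] (size 1), [a⁸] (size 2), [a⁷] (size 2), [a⁶] (size 2), [a⁵] (size 2), [a⁴b] (size 9).
Class equation: 1 + 2 + 2 + 2 + 2 + 9 = 18 = |G|. So G has 6 conjugacy classes.

Answer: 6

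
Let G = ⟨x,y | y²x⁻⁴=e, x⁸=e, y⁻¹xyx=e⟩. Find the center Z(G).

An element z ∈ Z(G) iff z commutes with every generator.
For example x⁴ is central: (x⁴)·x = x⁵ = x·(x⁴); (x⁴)·y = y⁻¹ = y·(x⁴).
Whereas x ∉ Z(G) since x·y = xy ≠ x³y⁻¹ = y·x.
Checking each of the 16 elements this way gives Z(G) = {e, x⁴}, of order 2.

Answer: {e, x⁴}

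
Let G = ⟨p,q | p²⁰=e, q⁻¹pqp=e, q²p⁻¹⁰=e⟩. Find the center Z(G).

An element z ∈ Z(G) iff z commutes with every generator.
For example p¹⁰ is central: (p¹⁰)·p = p¹¹ = p·(p¹⁰); (p¹⁰)·q = q⁻¹ = q·(p¹⁰).
Whereas p ∉ Z(G) since p·q = pq ≠ p⁹q⁻¹ = q·p.
Checking each of the 40 elements this way gives Z(G) = {e, p¹⁰}, of order 2.

Answer: {e, p¹⁰}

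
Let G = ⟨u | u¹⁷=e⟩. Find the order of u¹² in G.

Compute successive powers until reaching e:
  (u¹²)¹ = u¹², (u¹²)² = u⁷, (u¹²)³ = u², (u¹²)⁴ = u¹⁴, (u¹²)⁵ = u⁹, (u¹²)⁶ = u⁴, (u¹²)⁷ = u¹⁶, (u¹²)⁸ = u¹¹, (u¹²)⁹ = u⁶, (u¹²)¹⁰ = u, (u¹²)¹¹ = u¹³, (u¹²)¹² = u⁸, (u¹²)¹³ = u³, (u¹²)¹⁴ = u¹⁵, (u¹²)¹⁵ = u¹⁰, (u¹²)¹⁶ = u⁵, (u¹²)¹⁷ = e.
The smallest positive k with (u¹²)ᵏ = e is 17.

Answer: 17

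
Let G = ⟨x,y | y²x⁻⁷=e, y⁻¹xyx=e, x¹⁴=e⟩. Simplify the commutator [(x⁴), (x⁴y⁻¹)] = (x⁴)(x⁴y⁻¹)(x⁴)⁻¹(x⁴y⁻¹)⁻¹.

[(x⁴), (x⁴y⁻¹)] = (x⁴)·(x⁴y⁻¹)·(x⁴)⁻¹·(x⁴y⁻¹)⁻¹.
  (x⁴) · (x⁴y⁻¹) = xy
  (xy) · (x¹⁰) = x⁵y
  (x⁵y) · (x⁴y) = x⁸

Answer: x⁸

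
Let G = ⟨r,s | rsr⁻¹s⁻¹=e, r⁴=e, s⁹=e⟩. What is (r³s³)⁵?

Compute successive powers of (r³s³), reducing at each step:
  (r³s³)²: (r³s³) · r³ = r²s³;   (r²s³) · s³ = r²s⁶
  (r³s³)³: (r²s⁶) · r³ = rs⁶;   (rs⁶) · s³ = r
  (r³s³)⁴: r · r³ = e;   e · s³ = s³
  (r³s³)⁵: (s³) · r³ = r³s³;   (r³s³) · s³ = r³s⁶

Answer: r³s⁶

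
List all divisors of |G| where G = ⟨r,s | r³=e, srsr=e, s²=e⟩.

|G| = 6 = 2 · 3. By Lagrange's theorem the order of any subgroup divides 6; the divisors of 6 are 1, 2, 3, 6.

Answer: 1, 2, 3, 6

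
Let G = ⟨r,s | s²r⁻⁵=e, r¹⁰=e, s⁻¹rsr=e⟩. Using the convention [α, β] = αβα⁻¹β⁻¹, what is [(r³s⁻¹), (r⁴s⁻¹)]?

[(r³s⁻¹), (r⁴s⁻¹)] = (r³s⁻¹)·(r⁴s⁻¹)·(r³s⁻¹)⁻¹·(r⁴s⁻¹)⁻¹.
  (r³s⁻¹) · (r⁴s⁻¹) = r⁴
  (r⁴) · (r³s) = r²s⁻¹
  (r²s⁻¹) · (r⁴s) = r⁸

Answer: r⁸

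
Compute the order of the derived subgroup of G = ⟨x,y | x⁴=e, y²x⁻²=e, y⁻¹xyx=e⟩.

G' = [G, G] is generated by all commutators. The generator-pair commutators are: [x, y] = x².
The subgroup they normally generate is {e, x²}, of order 2.
Check: |G/G'| = 8/2 = 4 is the order of the abelianisation.

Answer: 2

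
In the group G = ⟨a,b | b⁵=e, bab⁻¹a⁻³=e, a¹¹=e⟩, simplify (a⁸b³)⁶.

Compute successive powers of (a⁸b³), reducing at each step:
  (a⁸b³)²: (a⁸b³) · a⁸ = a⁴b³;   (a⁴b³) · b³ = a⁴b
  (a⁸b³)³: (a⁴b) · a⁸ = a⁶b;   (a⁶b) · b³ = a⁶b⁴
  (a⁸b³)⁴: (a⁶b⁴) · a⁸ = a⁵b⁴;   (a⁵b⁴) · b³ = a⁵b²
  (a⁸b³)⁵: (a⁵b²) · a⁸ = b²;   (b²) · b³ = e
  (a⁸b³)⁶: e · a⁸ = a⁸;   (a⁸) · b³ = a⁸b³

Answer: a⁸b³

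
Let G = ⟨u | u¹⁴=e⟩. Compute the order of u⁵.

Compute successive powers until reaching e:
  (u⁵)¹ = u⁵, (u⁵)² = u¹⁰, (u⁵)³ = u, (u⁵)⁴ = u⁶, (u⁵)⁵ = u¹¹, (u⁵)⁶ = u², (u⁵)⁷ = u⁷, (u⁵)⁸ = u¹², (u⁵)⁹ = u³, (u⁵)¹⁰ = u⁸, (u⁵)¹¹ = u¹³, (u⁵)¹² = u⁴, (u⁵)¹³ = u⁹, (u⁵)¹⁴ = e.
The smallest positive k with (u⁵)ᵏ = e is 14.

Answer: 14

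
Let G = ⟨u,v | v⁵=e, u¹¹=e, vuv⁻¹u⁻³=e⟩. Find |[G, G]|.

G' = [G, G] is generated by all commutators. The generator-pair commutators are: [u, v] = u⁹.
The subgroup they normally generate is {e, u, u², u³, u⁴, u⁵, u⁶, u⁷, u⁸, u⁹, u¹⁰}, of order 11.
Check: |G/G'| = 55/11 = 5 is the order of the abelianisation.

Answer: 11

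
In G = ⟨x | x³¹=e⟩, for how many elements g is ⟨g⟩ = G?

G is cyclic of order 31. An element generates G iff its order is 31, and a cyclic group of order 31 has exactly φ(31) = 30 such elements.

Answer: 30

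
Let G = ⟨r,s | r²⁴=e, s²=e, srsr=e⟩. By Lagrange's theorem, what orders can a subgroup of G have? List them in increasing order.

|G| = 48 = 2⁴ · 3. By Lagrange's theorem the order of any subgroup divides 48; the divisors of 48 are 1, 2, 3, 4, 6, 8, 12, 16, 24, 48.

Answer: 1, 2, 3, 4, 6, 8, 12, 16, 24, 48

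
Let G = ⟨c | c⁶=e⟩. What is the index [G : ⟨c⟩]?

First find ord(c) by computing successive powers:
  c¹ = c, c² = c², c³ = c³, c⁴ = c⁴, c⁵ = c⁵, c⁶ = e.
So |⟨c⟩| = ord(c) = 6. With |G| = 6, by Lagrange [G : ⟨c⟩] = 6/6 = 1.

Answer: 1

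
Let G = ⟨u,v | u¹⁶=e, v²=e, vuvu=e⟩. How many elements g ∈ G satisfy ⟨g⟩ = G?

⟨g⟩ = G would require ord(g) = |G| = 32, but the maximum element order in G is 16 < 32. So G is not cyclic and no single element generates it: the count is 0.

Answer: 0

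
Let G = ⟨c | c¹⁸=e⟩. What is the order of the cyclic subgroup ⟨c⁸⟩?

|⟨c⁸⟩| equals the order of c⁸. Compute successive powers until reaching e:
  (c⁸)¹ = c⁸, (c⁸)² = c¹⁶, (c⁸)³ = c⁶, (c⁸)⁴ = c¹⁴, (c⁸)⁵ = c⁴, (c⁸)⁶ = c¹², (c⁸)⁷ = c², (c⁸)⁸ = c¹⁰, (c⁸)⁹ = e.
The smallest positive k with (c⁸)ᵏ = e is 9, so |⟨c⁸⟩| = 9.

Answer: 9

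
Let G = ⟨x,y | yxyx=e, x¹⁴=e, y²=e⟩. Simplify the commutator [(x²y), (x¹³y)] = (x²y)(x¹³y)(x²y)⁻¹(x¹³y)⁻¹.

[(x²y), (x¹³y)] = (x²y)·(x¹³y)·(x²y)⁻¹·(x¹³y)⁻¹.
  (x²y) · (x¹³y) = x³
  (x³) · (x²y) = x⁵y
  (x⁵y) · (x¹³y) = x⁶

Answer: x⁶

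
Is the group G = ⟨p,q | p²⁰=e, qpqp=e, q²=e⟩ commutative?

p·q = pq but q·p = p¹⁹q, so p·q ≠ q·p and G is not abelian.

Answer: No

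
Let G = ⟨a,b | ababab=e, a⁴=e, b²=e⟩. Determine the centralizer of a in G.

⟨a⟩ ⊆ C_G(a) since powers of a commute with a; so |C_G(a)| ≥ |⟨a⟩| = 4.
By orbit–stabilizer, |C_G(a)| = |G| / |conj. class of a| = 24 / 6 = 4.
The 4 elements commuting with a are {e, a, a², a³}.

Answer: {e, a, a², a³}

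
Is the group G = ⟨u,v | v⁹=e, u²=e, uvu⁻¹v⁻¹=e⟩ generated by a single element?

|G| = 18. The element uv has order 18 (its powers give 18 distinct elements), so ⟨uv⟩ = G and G is cyclic.

Answer: Yes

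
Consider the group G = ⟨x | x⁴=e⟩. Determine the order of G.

G is generated by a single element, so G is cyclic. The relator gives x⁴ = e and no smaller power is forced to be e, so the 4 powers {e, x, x², x³} are distinct. Hence |G| = 4.

Answer: 4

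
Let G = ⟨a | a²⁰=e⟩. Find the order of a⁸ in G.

Compute successive powers until reaching e:
  (a⁸)¹ = a⁸, (a⁸)² = a¹⁶, (a⁸)³ = a⁴, (a⁸)⁴ = a¹², (a⁸)⁵ = e.
The smallest positive k with (a⁸)ᵏ = e is 5.

Answer: 5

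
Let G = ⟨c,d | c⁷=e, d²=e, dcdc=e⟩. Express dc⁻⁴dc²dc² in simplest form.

Multiply left to right, reducing at each step:
  d · c⁻⁴ = c⁴d
  (c⁴d) · d = c⁴
  (c⁴) · c² = c⁶
  (c⁶) · d = c⁶d
  (c⁶d) · c² = c⁴d

Answer: c⁴d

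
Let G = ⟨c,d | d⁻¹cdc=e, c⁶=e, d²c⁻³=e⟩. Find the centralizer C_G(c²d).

⟨c²d⟩ ⊆ C_G(c²d) since powers of c²d commute with c²d; so |C_G(c²d)| ≥ |⟨c²d⟩| = 4.
By orbit–stabilizer, |C_G(c²d)| = |G| / |conj. class of c²d| = 12 / 3 = 4.
The 4 elements commuting with c²d are {e, c³, c²d, c²d⁻¹}.

Answer: {e, c³, c²d, c²d⁻¹}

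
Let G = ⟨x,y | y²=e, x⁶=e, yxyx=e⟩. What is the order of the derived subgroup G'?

G' = [G, G] is generated by all commutators. The generator-pair commutators are: [x, y] = x².
The subgroup they normally generate is {e, x², x⁴}, of order 3.
Check: |G/G'| = 12/3 = 4 is the order of the abelianisation.

Answer: 3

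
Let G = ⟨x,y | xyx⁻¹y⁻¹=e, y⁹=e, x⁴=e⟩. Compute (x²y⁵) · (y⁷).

Compute (x²y⁵) · (y⁷) by multiplying left to right and reducing via the relations at each step:
  (x²y⁵) · y⁷ = x²y³

Answer: x²y³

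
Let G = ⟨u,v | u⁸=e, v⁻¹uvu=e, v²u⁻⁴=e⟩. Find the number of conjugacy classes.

The conjugacy classes (representative and size) are:
  [e] (size 1), [u⁷] (size 2), [u⁶] (size 2), [u³] (size 2), [u⁴] (size 1), [u²v⁻¹] (size 4), [u³v⁻¹] (size 4).
Class equation: 1 + 2 + 2 + 2 + 1 + 4 + 4 = 16 = |G|. So G has 7 conjugacy classes.

Answer: 7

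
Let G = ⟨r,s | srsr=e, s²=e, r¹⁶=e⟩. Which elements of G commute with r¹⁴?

⟨r¹⁴⟩ ⊆ C_G(r¹⁴) since powers of r¹⁴ commute with r¹⁴; so |C_G(r¹⁴)| ≥ |⟨r¹⁴⟩| = 8.
By orbit–stabilizer, |C_G(r¹⁴)| = |G| / |conj. class of r¹⁴| = 32 / 2 = 16.
The 16 elements commuting with r¹⁴ are {e, r, r², r³, r⁴, r⁵, r⁶, r⁷, r⁸, r⁹, r¹⁰, r¹¹, r¹², r¹³, r¹⁴, r¹⁵}.

Answer: {e, r, r², r³, r⁴, r⁵, r⁶, r⁷, r⁸, r⁹, r¹⁰, r¹¹, r¹², r¹³, r¹⁴, r¹⁵}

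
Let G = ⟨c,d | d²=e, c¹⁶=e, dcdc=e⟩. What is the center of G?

An element z ∈ Z(G) iff z commutes with every generator.
For example c⁸ is central: (c⁸)·c = c⁹ = c·(c⁸); (c⁸)·d = c⁸d = d·(c⁸).
Whereas c ∉ Z(G) since c·d = cd ≠ c¹⁵d = d·c.
Checking each of the 32 elements this way gives Z(G) = {e, c⁸}, of order 2.

Answer: {e, c⁸}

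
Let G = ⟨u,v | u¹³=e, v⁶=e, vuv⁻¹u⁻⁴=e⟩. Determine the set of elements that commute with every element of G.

An element z ∈ Z(G) iff z commutes with every generator.
For example e is central: e·u = u = u·e; e·v = v = v·e.
Whereas u ∉ Z(G) since u·v = uv ≠ u⁴v = v·u.
Checking each of the 78 elements this way gives Z(G) = {e}, of order 1.

Answer: {e}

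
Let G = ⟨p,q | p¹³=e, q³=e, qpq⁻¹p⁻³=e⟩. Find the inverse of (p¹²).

The order of (p¹²) is 13 (smallest k with (p¹²)ᵏ = e), so (p¹²)⁻¹ = (p¹²)¹² = p.
Check: (p¹²) · p → (p¹²) · p = e, giving e as required.

Answer: p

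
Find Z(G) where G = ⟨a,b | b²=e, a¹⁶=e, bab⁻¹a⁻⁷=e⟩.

An element z ∈ Z(G) iff z commutes with every generator.
For example a⁸ is central: (a⁸)·a = a⁹ = a·(a⁸); (a⁸)·b = a⁸b = b·(a⁸).
Whereas a ∉ Z(G) since a·b = ab ≠ a⁷b = b·a.
Checking each of the 32 elements this way gives Z(G) = {e, a⁸}, of order 2.

Answer: {e, a⁸}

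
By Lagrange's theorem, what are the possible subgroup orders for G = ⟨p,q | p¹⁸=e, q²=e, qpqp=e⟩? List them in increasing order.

|G| = 36 = 2² · 3². By Lagrange's theorem the order of any subgroup divides 36; the divisors of 36 are 1, 2, 3, 4, 6, 9, 12, 18, 36.

Answer: 1, 2, 3, 4, 6, 9, 12, 18, 36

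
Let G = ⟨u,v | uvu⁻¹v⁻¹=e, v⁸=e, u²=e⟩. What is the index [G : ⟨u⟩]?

First find ord(u) by computing successive powers:
  u¹ = u, u² = e.
So |⟨u⟩| = ord(u) = 2. With |G| = 16, by Lagrange [G : ⟨u⟩] = 16/2 = 8.

Answer: 8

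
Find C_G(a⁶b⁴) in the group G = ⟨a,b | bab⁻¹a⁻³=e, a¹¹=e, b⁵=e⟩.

⟨a⁶b⁴⟩ ⊆ C_G(a⁶b⁴) since powers of a⁶b⁴ commute with a⁶b⁴; so |C_G(a⁶b⁴)| ≥ |⟨a⁶b⁴⟩| = 5.
By orbit–stabilizer, |C_G(a⁶b⁴)| = |G| / |conj. class of a⁶b⁴| = 55 / 11 = 5.
The 5 elements commuting with a⁶b⁴ are {e, a⁴b, a⁵b², a⁶b⁴, a⁸b³}.

Answer: {e, a⁴b, a⁵b², a⁶b⁴, a⁸b³}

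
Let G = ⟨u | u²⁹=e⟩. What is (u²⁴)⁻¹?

The order of (u²⁴) is 29 (smallest k with (u²⁴)ᵏ = e), so (u²⁴)⁻¹ = (u²⁴)²⁸ = u⁵.
Check: (u²⁴) · (u⁵) → (u²⁴) · u⁵ = e, giving e as required.

Answer: u⁵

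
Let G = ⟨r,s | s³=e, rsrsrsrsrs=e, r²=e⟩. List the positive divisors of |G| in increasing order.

|G| = 60 = 2² · 3 · 5. By Lagrange's theorem the order of any subgroup divides 60; the divisors of 60 are 1, 2, 3, 4, 5, 6, 10, 12, 15, 20, 30, 60.

Answer: 1, 2, 3, 4, 5, 6, 10, 12, 15, 20, 30, 60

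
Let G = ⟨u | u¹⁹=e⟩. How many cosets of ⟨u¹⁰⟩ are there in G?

First find ord(u¹⁰) by computing successive powers:
  (u¹⁰)¹ = u¹⁰, (u¹⁰)² = u, (u¹⁰)³ = u¹¹, (u¹⁰)⁴ = u², (u¹⁰)⁵ = u¹², (u¹⁰)⁶ = u³, (u¹⁰)⁷ = u¹³, (u¹⁰)⁸ = u⁴, (u¹⁰)⁹ = u¹⁴, (u¹⁰)¹⁰ = u⁵, (u¹⁰)¹¹ = u¹⁵, (u¹⁰)¹² = u⁶, (u¹⁰)¹³ = u¹⁶, (u¹⁰)¹⁴ = u⁷, (u¹⁰)¹⁵ = u¹⁷, (u¹⁰)¹⁶ = u⁸, (u¹⁰)¹⁷ = u¹⁸, (u¹⁰)¹⁸ = u⁹, (u¹⁰)¹⁹ = e.
So |⟨u¹⁰⟩| = ord(u¹⁰) = 19. With |G| = 19, by Lagrange [G : ⟨u¹⁰⟩] = 19/19 = 1.

Answer: 1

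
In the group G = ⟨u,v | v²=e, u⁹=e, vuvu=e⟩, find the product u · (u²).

Compute u · (u²) by multiplying left to right and reducing via the relations at each step:
  u · u² = u³

Answer: u³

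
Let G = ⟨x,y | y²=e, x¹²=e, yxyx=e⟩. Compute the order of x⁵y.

Compute successive powers until reaching e:
  (x⁵y)¹ = x⁵y, (x⁵y)² = e.
The smallest positive k with (x⁵y)ᵏ = e is 2.

Answer: 2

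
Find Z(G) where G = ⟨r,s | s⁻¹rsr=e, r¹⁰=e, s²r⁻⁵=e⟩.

An element z ∈ Z(G) iff z commutes with every generator.
For example r⁵ is central: (r⁵)·r = r⁶ = r·(r⁵); (r⁵)·s = s⁻¹ = s·(r⁵).
Whereas r ∉ Z(G) since r·s = rs ≠ r⁴s⁻¹ = s·r.
Checking each of the 20 elements this way gives Z(G) = {e, r⁵}, of order 2.

Answer: {e, r⁵}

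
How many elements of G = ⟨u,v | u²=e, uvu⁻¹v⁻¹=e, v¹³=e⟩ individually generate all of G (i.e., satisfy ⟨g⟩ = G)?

G is cyclic of order 26. An element generates G iff its order is 26, and a cyclic group of order 26 has exactly φ(26) = 12 such elements.

Answer: 12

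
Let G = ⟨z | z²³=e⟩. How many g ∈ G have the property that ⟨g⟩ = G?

G is cyclic of order 23. An element generates G iff its order is 23, and a cyclic group of order 23 has exactly φ(23) = 22 such elements.

Answer: 22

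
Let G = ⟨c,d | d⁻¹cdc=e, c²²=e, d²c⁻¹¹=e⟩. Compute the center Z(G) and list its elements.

An element z ∈ Z(G) iff z commutes with every generator.
For example c¹¹ is central: (c¹¹)·c = c¹² = c·(c¹¹); (c¹¹)·d = d⁻¹ = d·(c¹¹).
Whereas c ∉ Z(G) since c·d = cd ≠ c¹⁰d⁻¹ = d·c.
Checking each of the 44 elements this way gives Z(G) = {e, c¹¹}, of order 2.

Answer: {e, c¹¹}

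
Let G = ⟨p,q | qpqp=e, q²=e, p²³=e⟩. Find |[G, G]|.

G' = [G, G] is generated by all commutators. The generator-pair commutators are: [p, q] = p².
The subgroup they normally generate is {e, p, p², p³, p⁴, p⁵, p⁶, p⁷, p⁸, p⁹, p¹⁰, p¹¹, p¹², p¹³, p¹⁴, p¹⁵, p¹⁶, p¹⁷, p¹⁸, p¹⁹, p²⁰, p²¹, p²²}, of order 23.
Check: |G/G'| = 46/23 = 2 is the order of the abelianisation.

Answer: 23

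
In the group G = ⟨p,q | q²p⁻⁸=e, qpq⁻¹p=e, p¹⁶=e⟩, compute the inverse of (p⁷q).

The order of (p⁷q) is 4 (smallest k with (p⁷q)ᵏ = e), so (p⁷q)⁻¹ = (p⁷q)³ = p⁷q⁻¹.
Check: (p⁷q) · (p⁷q⁻¹) → (p⁷q) · p⁷ = q;   q · q⁻¹ = e, giving e as required.

Answer: p⁷q⁻¹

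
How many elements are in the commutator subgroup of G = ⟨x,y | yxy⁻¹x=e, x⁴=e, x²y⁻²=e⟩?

G' = [G, G] is generated by all commutators. The generator-pair commutators are: [x, y] = x².
The subgroup they normally generate is {e, x²}, of order 2.
Check: |G/G'| = 8/2 = 4 is the order of the abelianisation.

Answer: 2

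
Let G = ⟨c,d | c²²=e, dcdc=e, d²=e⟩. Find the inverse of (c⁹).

The order of (c⁹) is 22 (smallest k with (c⁹)ᵏ = e), so (c⁹)⁻¹ = (c⁹)²¹ = c¹³.
Check: (c⁹) · (c¹³) → (c⁹) · c¹³ = e, giving e as required.

Answer: c¹³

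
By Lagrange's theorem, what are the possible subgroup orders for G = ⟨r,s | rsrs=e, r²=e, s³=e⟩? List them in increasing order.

|G| = 6 = 2 · 3. By Lagrange's theorem the order of any subgroup divides 6; the divisors of 6 are 1, 2, 3, 6.

Answer: 1, 2, 3, 6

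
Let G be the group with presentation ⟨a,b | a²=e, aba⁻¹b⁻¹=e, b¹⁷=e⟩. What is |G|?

Enumerate words in the generators, reducing via the relations: the distinct elements are
  {a, b, e, ab, b², b³, b⁴, b⁵, b⁶, b⁷, b⁸, b⁹, ab², ab³, ab⁴, ab⁵, ab⁶, ab⁷, ab⁸, ab⁹, b¹², b¹³, b¹¹, b¹⁰, b¹⁴, b¹⁵, b¹⁶, ab¹², ab¹³, ab¹¹, ab¹⁰, ab¹⁴, ab¹⁵, ab¹⁶}.
No further products give new elements, so |G| = 34.

Answer: 34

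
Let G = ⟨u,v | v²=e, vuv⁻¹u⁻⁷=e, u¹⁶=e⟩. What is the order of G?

Enumerate words in the generators, reducing via the relations: the distinct elements are
  {e, u, v, uv, u², u³, u⁴, u⁵, u⁶, u⁷, u⁸, u⁹, u²v, u³v, u¹², u¹³, u¹¹, u¹⁰, u¹⁴, u¹⁵, u⁴v, u⁵v, u⁶v, u⁷v, u⁸v, u⁹v, u¹²v, u¹³v, u¹¹v, u¹⁰v, u¹⁴v, u¹⁵v}.
No further products give new elements, so |G| = 32.

Answer: 32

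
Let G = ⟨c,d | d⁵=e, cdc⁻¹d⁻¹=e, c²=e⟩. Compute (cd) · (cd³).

Compute (cd) · (cd³) by multiplying left to right and reducing via the relations at each step:
  (cd) · c = d
  d · d³ = d⁴

Answer: d⁴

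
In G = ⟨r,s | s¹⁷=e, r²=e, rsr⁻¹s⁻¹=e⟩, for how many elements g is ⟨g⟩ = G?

G is cyclic of order 34. An element generates G iff its order is 34, and a cyclic group of order 34 has exactly φ(34) = 16 such elements.

Answer: 16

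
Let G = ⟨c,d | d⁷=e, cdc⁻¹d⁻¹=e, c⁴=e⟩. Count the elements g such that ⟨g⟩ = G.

G is cyclic of order 28. An element generates G iff its order is 28, and a cyclic group of order 28 has exactly φ(28) = 12 such elements.

Answer: 12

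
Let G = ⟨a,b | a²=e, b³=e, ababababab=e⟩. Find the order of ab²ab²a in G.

Compute successive powers until reaching e:
  (ab²ab²a)¹ = ab²ab²a, (ab²ab²a)² = ab²abab²a, (ab²ab²a)³ = abab²aba, (ab²ab²a)⁴ = ababa, (ab²ab²a)⁵ = e.
The smallest positive k with (ab²ab²a)ᵏ = e is 5.

Answer: 5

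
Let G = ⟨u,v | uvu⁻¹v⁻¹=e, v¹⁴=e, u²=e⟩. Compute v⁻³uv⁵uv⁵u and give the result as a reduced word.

Multiply left to right, reducing at each step:
  (v¹¹) · u = uv¹¹
  (uv¹¹) · v⁵ = uv²
  (uv²) · u = v²
  (v²) · v⁵ = v⁷
  (v⁷) · u = uv⁷

Answer: uv⁷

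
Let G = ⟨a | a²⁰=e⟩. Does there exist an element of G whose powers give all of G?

|G| = 20. The element a has order 20 (its powers give 20 distinct elements), so ⟨a⟩ = G and G is cyclic.

Answer: Yes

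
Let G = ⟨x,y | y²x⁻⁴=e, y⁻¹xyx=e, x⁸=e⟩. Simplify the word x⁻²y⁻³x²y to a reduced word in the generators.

Multiply left to right, reducing at each step:
  (x⁶) · y⁻³ = x²y⁻¹
  (x²y⁻¹) · x² = y⁻¹
  (y⁻¹) · y = e

Answer: e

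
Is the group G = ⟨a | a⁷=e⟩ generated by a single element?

|G| = 7. The element a has order 7 (its powers give 7 distinct elements), so ⟨a⟩ = G and G is cyclic.

Answer: Yes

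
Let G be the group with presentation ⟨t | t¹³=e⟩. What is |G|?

G is generated by a single element, so G is cyclic. The relator gives t¹³ = e and no smaller power is forced to be e, so the 13 powers {e, t, t², t³, t⁴, t⁵, t⁶, t⁷, t⁸, t⁹, t¹², t¹¹, t¹⁰} are distinct. Hence |G| = 13.

Answer: 13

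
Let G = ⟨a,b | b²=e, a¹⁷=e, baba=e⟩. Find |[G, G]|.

G' = [G, G] is generated by all commutators. The generator-pair commutators are: [a, b] = a².
The subgroup they normally generate is {e, a, a², a³, a⁴, a⁵, a⁶, a⁷, a⁸, a⁹, a¹⁰, a¹¹, a¹², a¹³, a¹⁴, a¹⁵, a¹⁶}, of order 17.
Check: |G/G'| = 34/17 = 2 is the order of the abelianisation.

Answer: 17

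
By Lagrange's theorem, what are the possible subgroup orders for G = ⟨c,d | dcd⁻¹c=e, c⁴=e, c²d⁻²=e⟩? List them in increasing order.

|G| = 8 = 2³. By Lagrange's theorem the order of any subgroup divides 8; the divisors of 8 are 1, 2, 4, 8.

Answer: 1, 2, 4, 8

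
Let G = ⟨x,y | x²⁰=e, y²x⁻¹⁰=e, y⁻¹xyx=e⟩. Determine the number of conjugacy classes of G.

The conjugacy classes (representative and size) are:
  [e] (size 1), [x] (size 2), [x²] (size 2), [x³] (size 2), [x⁴] (size 2), [x⁵] (size 2), [x¹⁴] (size 2), [x⁷] (size 2), [x⁸] (size 2), [x¹¹] (size 2), [x¹⁰] (size 1), [x²y⁻¹] (size 10), [x⁹y] (size 10).
Class equation: 1 + 2 + 2 + 2 + 2 + 2 + 2 + 2 + 2 + 2 + 1 + 10 + 10 = 40 = |G|. So G has 13 conjugacy classes.

Answer: 13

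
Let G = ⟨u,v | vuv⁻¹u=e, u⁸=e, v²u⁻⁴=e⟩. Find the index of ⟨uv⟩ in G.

First find ord(uv) by computing successive powers:
  (uv)¹ = uv, (uv)² = u⁴, (uv)³ = uv⁻¹, (uv)⁴ = e.
So |⟨uv⟩| = ord(uv) = 4. With |G| = 16, by Lagrange [G : ⟨uv⟩] = 16/4 = 4.

Answer: 4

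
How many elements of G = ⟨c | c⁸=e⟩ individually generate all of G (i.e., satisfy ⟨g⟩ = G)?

G is cyclic of order 8. An element generates G iff its order is 8, and a cyclic group of order 8 has exactly φ(8) = 4 such elements.

Answer: 4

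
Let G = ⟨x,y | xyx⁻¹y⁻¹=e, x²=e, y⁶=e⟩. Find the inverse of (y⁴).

The order of (y⁴) is 3 (smallest k with (y⁴)ᵏ = e), so (y⁴)⁻¹ = (y⁴)² = y².
Check: (y⁴) · (y²) → (y⁴) · y² = e, giving e as required.

Answer: y²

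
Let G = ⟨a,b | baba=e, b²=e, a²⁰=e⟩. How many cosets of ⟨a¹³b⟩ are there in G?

First find ord(a¹³b) by computing successive powers:
  (a¹³b)¹ = a¹³b, (a¹³b)² = e.
So |⟨a¹³b⟩| = ord(a¹³b) = 2. With |G| = 40, by Lagrange [G : ⟨a¹³b⟩] = 40/2 = 20.

Answer: 20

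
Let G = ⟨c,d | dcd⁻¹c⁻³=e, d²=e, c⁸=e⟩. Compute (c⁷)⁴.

Compute successive powers of (c⁷), reducing at each step:
  (c⁷)²: (c⁷) · c⁷ = c⁶
  (c⁷)³: (c⁶) · c⁷ = c⁵
  (c⁷)⁴: (c⁵) · c⁷ = c⁴

Answer: c⁴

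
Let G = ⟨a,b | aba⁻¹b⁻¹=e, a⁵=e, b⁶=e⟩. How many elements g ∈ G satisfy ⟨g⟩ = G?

G is cyclic of order 30. An element generates G iff its order is 30, and a cyclic group of order 30 has exactly φ(30) = 8 such elements.

Answer: 8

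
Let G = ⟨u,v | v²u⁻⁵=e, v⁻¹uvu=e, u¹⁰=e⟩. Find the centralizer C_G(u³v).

⟨u³v⟩ ⊆ C_G(u³v) since powers of u³v commute with u³v; so |C_G(u³v)| ≥ |⟨u³v⟩| = 4.
By orbit–stabilizer, |C_G(u³v)| = |G| / |conj. class of u³v| = 20 / 5 = 4.
The 4 elements commuting with u³v are {e, u⁵, u³v, u³v⁻¹}.

Answer: {e, u⁵, u³v, u³v⁻¹}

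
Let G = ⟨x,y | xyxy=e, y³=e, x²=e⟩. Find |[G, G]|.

G' = [G, G] is generated by all commutators. The generator-pair commutators are: [x, y] = y.
The subgroup they normally generate is {e, y, y²}, of order 3.
Check: |G/G'| = 6/3 = 2 is the order of the abelianisation.

Answer: 3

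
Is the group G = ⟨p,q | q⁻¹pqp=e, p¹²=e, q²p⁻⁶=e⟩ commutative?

p·q = pq but q·p = p⁵q⁻¹, so p·q ≠ q·p and G is not abelian.

Answer: No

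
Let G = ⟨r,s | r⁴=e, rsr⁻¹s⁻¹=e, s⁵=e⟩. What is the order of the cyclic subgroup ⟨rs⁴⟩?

|⟨rs⁴⟩| equals the order of rs⁴. Compute successive powers until reaching e:
  (rs⁴)¹ = rs⁴, (rs⁴)² = r²s³, (rs⁴)³ = r³s², (rs⁴)⁴ = s, (rs⁴)⁵ = r, (rs⁴)⁶ = r²s⁴, (rs⁴)⁷ = r³s³, (rs⁴)⁸ = s², (rs⁴)⁹ = rs, (rs⁴)¹⁰ = r², (rs⁴)¹¹ = r³s⁴, (rs⁴)¹² = s³, (rs⁴)¹³ = rs², (rs⁴)¹⁴ = r²s, (rs⁴)¹⁵ = r³, (rs⁴)¹⁶ = s⁴, (rs⁴)¹⁷ = rs³, (rs⁴)¹⁸ = r²s², (rs⁴)¹⁹ = r³s, (rs⁴)²⁰ = e.
The smallest positive k with (rs⁴)ᵏ = e is 20, so |⟨rs⁴⟩| = 20.

Answer: 20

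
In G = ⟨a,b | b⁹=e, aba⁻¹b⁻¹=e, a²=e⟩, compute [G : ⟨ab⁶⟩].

First find ord(ab⁶) by computing successive powers:
  (ab⁶)¹ = ab⁶, (ab⁶)² = b³, (ab⁶)³ = a, (ab⁶)⁴ = b⁶, (ab⁶)⁵ = ab³, (ab⁶)⁶ = e.
So |⟨ab⁶⟩| = ord(ab⁶) = 6. With |G| = 18, by Lagrange [G : ⟨ab⁶⟩] = 18/6 = 3.

Answer: 3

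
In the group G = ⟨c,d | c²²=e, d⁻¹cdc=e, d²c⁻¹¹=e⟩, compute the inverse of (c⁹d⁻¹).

The order of (c⁹d⁻¹) is 4 (smallest k with (c⁹d⁻¹)ᵏ = e), so (c⁹d⁻¹)⁻¹ = (c⁹d⁻¹)³ = c⁹d.
Check: (c⁹d⁻¹) · (c⁹d) → (c⁹d⁻¹) · c⁹ = d⁻¹;   (d⁻¹) · d = e, giving e as required.

Answer: c⁹d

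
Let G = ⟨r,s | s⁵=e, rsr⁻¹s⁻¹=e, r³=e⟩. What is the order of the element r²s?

Compute successive powers until reaching e:
  (r²s)¹ = r²s, (r²s)² = rs², (r²s)³ = s³, (r²s)⁴ = r²s⁴, (r²s)⁵ = r, (r²s)⁶ = s, (r²s)⁷ = r²s², (r²s)⁸ = rs³, (r²s)⁹ = s⁴, (r²s)¹⁰ = r², (r²s)¹¹ = rs, (r²s)¹² = s², (r²s)¹³ = r²s³, (r²s)¹⁴ = rs⁴, (r²s)¹⁵ = e.
The smallest positive k with (r²s)ᵏ = e is 15.

Answer: 15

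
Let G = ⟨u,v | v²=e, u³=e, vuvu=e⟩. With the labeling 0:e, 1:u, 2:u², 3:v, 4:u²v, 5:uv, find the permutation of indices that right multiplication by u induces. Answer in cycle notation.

(0 1 2)(3 4 5)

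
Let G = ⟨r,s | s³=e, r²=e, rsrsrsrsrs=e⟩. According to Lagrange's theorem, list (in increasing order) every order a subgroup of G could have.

|G| = 60 = 2² · 3 · 5. By Lagrange's theorem the order of any subgroup divides 60; the divisors of 60 are 1, 2, 3, 4, 5, 6, 10, 12, 15, 20, 30, 60.

Answer: 1, 2, 3, 4, 5, 6, 10, 12, 15, 20, 30, 60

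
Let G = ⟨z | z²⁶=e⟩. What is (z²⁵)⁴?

Compute successive powers of (z²⁵), reducing at each step:
  (z²⁵)²: (z²⁵) · z²⁵ = z²⁴
  (z²⁵)³: (z²⁴) · z²⁵ = z²³
  (z²⁵)⁴: (z²³) · z²⁵ = z²²

Answer: z²²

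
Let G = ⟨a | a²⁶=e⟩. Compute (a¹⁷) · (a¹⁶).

Compute (a¹⁷) · (a¹⁶) by multiplying left to right and reducing via the relations at each step:
  (a¹⁷) · a¹⁶ = a⁷

Answer: a⁷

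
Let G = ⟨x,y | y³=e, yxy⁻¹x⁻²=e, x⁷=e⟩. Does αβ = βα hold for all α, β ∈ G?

x·y = xy but y·x = x²y, so x·y ≠ y·x and G is not abelian.

Answer: No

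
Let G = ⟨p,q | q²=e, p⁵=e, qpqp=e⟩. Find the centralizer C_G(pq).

⟨pq⟩ ⊆ C_G(pq) since powers of pq commute with pq; so |C_G(pq)| ≥ |⟨pq⟩| = 2.
By orbit–stabilizer, |C_G(pq)| = |G| / |conj. class of pq| = 10 / 5 = 2.
The 2 elements commuting with pq are {e, pq}.

Answer: {e, pq}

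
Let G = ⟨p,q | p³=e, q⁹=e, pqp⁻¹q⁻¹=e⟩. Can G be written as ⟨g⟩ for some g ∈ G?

|G| = 27, but the maximum element order in G is 9 < 27. No single element generates all of G, so G is not cyclic.

Answer: No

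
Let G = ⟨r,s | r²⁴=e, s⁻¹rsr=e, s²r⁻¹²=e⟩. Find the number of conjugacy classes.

The conjugacy classes (representative and size) are:
  [e] (size 1), [r] (size 2), [r²] (size 2), [r³] (size 2), [r⁴] (size 2), [r⁵] (size 2), [r¹⁸] (size 2), [r⁷] (size 2), [r¹⁶] (size 2), [r¹⁵] (size 2), [r¹⁴] (size 2), [r¹³] (size 2), [r¹²] (size 1), [r⁶s] (size 12), [r⁵s⁻¹] (size 12).
Class equation: 1 + 2 + 2 + 2 + 2 + 2 + 2 + 2 + 2 + 2 + 2 + 2 + 1 + 12 + 12 = 48 = |G|. So G has 15 conjugacy classes.

Answer: 15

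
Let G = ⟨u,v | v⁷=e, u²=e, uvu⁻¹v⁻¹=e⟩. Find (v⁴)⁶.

Compute successive powers of (v⁴), reducing at each step:
  (v⁴)²: (v⁴) · v⁴ = v
  (v⁴)³: v · v⁴ = v⁵
  (v⁴)⁴: (v⁵) · v⁴ = v²
  (v⁴)⁵: (v²) · v⁴ = v⁶
  (v⁴)⁶: (v⁶) · v⁴ = v³

Answer: v³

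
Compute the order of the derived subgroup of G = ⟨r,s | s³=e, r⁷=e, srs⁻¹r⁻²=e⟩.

G' = [G, G] is generated by all commutators. The generator-pair commutators are: [r, s] = r⁶.
The subgroup they normally generate is {e, r, r², r³, r⁴, r⁵, r⁶}, of order 7.
Check: |G/G'| = 21/7 = 3 is the order of the abelianisation.

Answer: 7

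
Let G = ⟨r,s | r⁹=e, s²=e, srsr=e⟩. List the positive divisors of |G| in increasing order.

|G| = 18 = 2 · 3². By Lagrange's theorem the order of any subgroup divides 18; the divisors of 18 are 1, 2, 3, 6, 9, 18.

Answer: 1, 2, 3, 6, 9, 18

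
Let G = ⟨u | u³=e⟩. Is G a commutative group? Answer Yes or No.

G has a single generator, so G is cyclic and hence abelian.

Answer: Yes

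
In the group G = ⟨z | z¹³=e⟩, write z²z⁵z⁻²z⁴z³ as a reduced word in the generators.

Multiply left to right, reducing at each step:
  (z²) · z⁵ = z⁷
  (z⁷) · z⁻² = z⁵
  (z⁵) · z⁴ = z⁹
  (z⁹) · z³ = z¹²

Answer: z¹²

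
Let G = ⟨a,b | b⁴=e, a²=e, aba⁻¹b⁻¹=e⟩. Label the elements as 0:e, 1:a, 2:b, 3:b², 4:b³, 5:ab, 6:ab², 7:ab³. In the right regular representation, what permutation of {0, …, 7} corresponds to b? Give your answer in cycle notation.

(0 2 3 4)(1 5 6 7)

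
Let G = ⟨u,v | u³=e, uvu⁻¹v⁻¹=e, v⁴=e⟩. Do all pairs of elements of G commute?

Each pair of generators commutes: u·v = uv = v·u. Since the generators pairwise commute, every element of G commutes with every other, so G is abelian.

Answer: Yes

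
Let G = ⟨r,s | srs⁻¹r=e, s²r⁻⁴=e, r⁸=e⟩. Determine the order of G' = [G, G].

G' = [G, G] is generated by all commutators. The generator-pair commutators are: [r, s] = r².
The subgroup they normally generate is {e, r², r⁴, r⁶}, of order 4.
Check: |G/G'| = 16/4 = 4 is the order of the abelianisation.

Answer: 4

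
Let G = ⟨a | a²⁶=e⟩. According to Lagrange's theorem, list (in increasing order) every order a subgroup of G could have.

|G| = 26 = 2 · 13. By Lagrange's theorem the order of any subgroup divides 26; the divisors of 26 are 1, 2, 13, 26.

Answer: 1, 2, 13, 26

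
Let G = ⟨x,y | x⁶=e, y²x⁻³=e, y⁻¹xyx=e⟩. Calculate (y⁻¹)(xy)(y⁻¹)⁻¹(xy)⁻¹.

[(y⁻¹), (xy)] = (y⁻¹)·(xy)·(y⁻¹)⁻¹·(xy)⁻¹.
  (y⁻¹) · (xy) = x⁵
  (x⁵) · y = x²y⁻¹
  (x²y⁻¹) · (xy⁻¹) = x⁴

Answer: x⁴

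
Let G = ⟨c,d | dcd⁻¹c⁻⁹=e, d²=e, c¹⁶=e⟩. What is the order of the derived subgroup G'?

G' = [G, G] is generated by all commutators. The generator-pair commutators are: [c, d] = c⁸.
The subgroup they normally generate is {e, c⁸}, of order 2.
Check: |G/G'| = 32/2 = 16 is the order of the abelianisation.

Answer: 2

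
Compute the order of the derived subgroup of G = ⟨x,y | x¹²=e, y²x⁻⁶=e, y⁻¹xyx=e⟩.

G' = [G, G] is generated by all commutators. The generator-pair commutators are: [x, y] = x².
The subgroup they normally generate is {e, x², x⁴, x⁶, x⁸, x¹⁰}, of order 6.
Check: |G/G'| = 24/6 = 4 is the order of the abelianisation.

Answer: 6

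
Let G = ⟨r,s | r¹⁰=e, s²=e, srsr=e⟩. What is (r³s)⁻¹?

The order of (r³s) is 2 (smallest k with (r³s)ᵏ = e), so (r³s)⁻¹ = (r³s)¹ = r³s.
Check: (r³s) · (r³s) → (r³s) · r³ = s;   s · s = e, giving e as required.

Answer: r³s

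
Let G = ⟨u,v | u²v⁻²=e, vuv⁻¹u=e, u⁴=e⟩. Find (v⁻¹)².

Compute successive powers of (v⁻¹), reducing at each step:
  (v⁻¹)²: (v⁻¹) · v⁻¹ = u²

Answer: u²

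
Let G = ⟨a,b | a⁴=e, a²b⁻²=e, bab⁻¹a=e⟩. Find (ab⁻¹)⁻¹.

The order of (ab⁻¹) is 4 (smallest k with (ab⁻¹)ᵏ = e), so (ab⁻¹)⁻¹ = (ab⁻¹)³ = ab.
Check: (ab⁻¹) · (ab) → (ab⁻¹) · a = b⁻¹;   (b⁻¹) · b = e, giving e as required.

Answer: ab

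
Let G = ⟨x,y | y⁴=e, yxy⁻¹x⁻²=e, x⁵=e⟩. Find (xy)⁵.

Compute successive powers of (xy), reducing at each step:
  (xy)²: (xy) · x = x³y;   (x³y) · y = x³y²
  (xy)³: (x³y²) · x = x²y²;   (x²y²) · y = x²y³
  (xy)⁴: (x²y³) · x = y³;   (y³) · y = e
  (xy)⁵: e · x = x;   x · y = xy

Answer: xy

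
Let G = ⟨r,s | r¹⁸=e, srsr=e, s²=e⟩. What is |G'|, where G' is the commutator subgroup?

G' = [G, G] is generated by all commutators. The generator-pair commutators are: [r, s] = r².
The subgroup they normally generate is {e, r², r⁴, r⁶, r⁸, r¹⁰, r¹², r¹⁴, r¹⁶}, of order 9.
Check: |G/G'| = 36/9 = 4 is the order of the abelianisation.

Answer: 9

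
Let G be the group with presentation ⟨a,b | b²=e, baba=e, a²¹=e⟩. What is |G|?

Enumerate words in the generators, reducing via the relations: the distinct elements are
  {a, b, e, ab, a², a³, a⁴, a⁵, a⁶, a⁷, a⁸, a⁹, a²b, a²⁰, a³b, a¹², a¹³, a¹¹, a¹⁰, a¹⁴, a¹⁵, a¹⁶, a¹⁷, a¹⁸, a¹⁹, a⁴b, a⁵b, a⁶b, a⁷b, a⁸b, a⁹b, a²⁰b, a¹²b, a¹³b, a¹¹b, a¹⁰b, a¹⁴b, a¹⁵b, a¹⁶b, a¹⁷b, a¹⁸b, a¹⁹b}.
No further products give new elements, so |G| = 42.

Answer: 42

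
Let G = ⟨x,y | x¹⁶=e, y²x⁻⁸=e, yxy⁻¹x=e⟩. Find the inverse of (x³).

The order of (x³) is 16 (smallest k with (x³)ᵏ = e), so (x³)⁻¹ = (x³)¹⁵ = x¹³.
Check: (x³) · (x¹³) → (x³) · x¹³ = e, giving e as required.

Answer: x¹³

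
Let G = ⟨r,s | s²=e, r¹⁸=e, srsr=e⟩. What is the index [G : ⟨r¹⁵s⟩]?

First find ord(r¹⁵s) by computing successive powers:
  (r¹⁵s)¹ = r¹⁵s, (r¹⁵s)² = e.
So |⟨r¹⁵s⟩| = ord(r¹⁵s) = 2. With |G| = 36, by Lagrange [G : ⟨r¹⁵s⟩] = 36/2 = 18.

Answer: 18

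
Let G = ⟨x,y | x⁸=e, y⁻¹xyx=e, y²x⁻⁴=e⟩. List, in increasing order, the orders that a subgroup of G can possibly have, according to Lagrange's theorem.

|G| = 16 = 2⁴. By Lagrange's theorem the order of any subgroup divides 16; the divisors of 16 are 1, 2, 4, 8, 16.

Answer: 1, 2, 4, 8, 16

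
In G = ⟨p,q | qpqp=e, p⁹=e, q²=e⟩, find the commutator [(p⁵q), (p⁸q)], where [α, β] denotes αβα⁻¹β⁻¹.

[(p⁵q), (p⁸q)] = (p⁵q)·(p⁸q)·(p⁵q)⁻¹·(p⁸q)⁻¹.
  (p⁵q) · (p⁸q) = p⁶
  (p⁶) · (p⁵q) = p²q
  (p²q) · (p⁸q) = p³

Answer: p³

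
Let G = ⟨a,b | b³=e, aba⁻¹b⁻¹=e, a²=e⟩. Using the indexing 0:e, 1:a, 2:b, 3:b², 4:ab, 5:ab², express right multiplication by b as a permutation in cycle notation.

(0 2 3)(1 4 5)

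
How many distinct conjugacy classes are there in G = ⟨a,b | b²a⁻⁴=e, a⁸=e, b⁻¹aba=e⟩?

The conjugacy classes (representative and size) are:
  [e] (size 1), [a⁷] (size 2), [a⁶] (size 2), [a³] (size 2), [a⁴] (size 1), [a²b⁻¹] (size 4), [a³b⁻¹] (size 4).
Class equation: 1 + 2 + 2 + 2 + 1 + 4 + 4 = 16 = |G|. So G has 7 conjugacy classes.

Answer: 7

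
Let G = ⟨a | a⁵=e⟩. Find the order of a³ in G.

Compute successive powers until reaching e:
  (a³)¹ = a³, (a³)² = a, (a³)³ = a⁴, (a³)⁴ = a², (a³)⁵ = e.
The smallest positive k with (a³)ᵏ = e is 5.

Answer: 5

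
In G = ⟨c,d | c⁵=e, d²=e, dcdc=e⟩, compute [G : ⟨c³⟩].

First find ord(c³) by computing successive powers:
  (c³)¹ = c³, (c³)² = c, (c³)³ = c⁴, (c³)⁴ = c², (c³)⁵ = e.
So |⟨c³⟩| = ord(c³) = 5. With |G| = 10, by Lagrange [G : ⟨c³⟩] = 10/5 = 2.

Answer: 2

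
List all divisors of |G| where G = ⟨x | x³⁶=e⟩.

|G| = 36 = 2² · 3². By Lagrange's theorem the order of any subgroup divides 36; the divisors of 36 are 1, 2, 3, 4, 6, 9, 12, 18, 36.

Answer: 1, 2, 3, 4, 6, 9, 12, 18, 36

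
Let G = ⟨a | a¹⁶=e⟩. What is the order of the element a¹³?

Compute successive powers until reaching e:
  (a¹³)¹ = a¹³, (a¹³)² = a¹⁰, (a¹³)³ = a⁷, (a¹³)⁴ = a⁴, (a¹³)⁵ = a, (a¹³)⁶ = a¹⁴, (a¹³)⁷ = a¹¹, (a¹³)⁸ = a⁸, (a¹³)⁹ = a⁵, (a¹³)¹⁰ = a², (a¹³)¹¹ = a¹⁵, (a¹³)¹² = a¹², (a¹³)¹³ = a⁹, (a¹³)¹⁴ = a⁶, (a¹³)¹⁵ = a³, (a¹³)¹⁶ = e.
The smallest positive k with (a¹³)ᵏ = e is 16.

Answer: 16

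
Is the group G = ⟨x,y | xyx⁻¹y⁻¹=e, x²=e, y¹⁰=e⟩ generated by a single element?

|G| = 20, but the maximum element order in G is 10 < 20. No single element generates all of G, so G is not cyclic.

Answer: No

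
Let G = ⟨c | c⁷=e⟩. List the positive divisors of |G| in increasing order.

|G| = 7 = 7. By Lagrange's theorem the order of any subgroup divides 7; the divisors of 7 are 1, 7.

Answer: 1, 7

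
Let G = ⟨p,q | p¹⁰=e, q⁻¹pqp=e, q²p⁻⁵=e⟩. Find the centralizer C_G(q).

⟨q⟩ ⊆ C_G(q) since powers of q commute with q; so |C_G(q)| ≥ |⟨q⟩| = 4.
By orbit–stabilizer, |C_G(q)| = |G| / |conj. class of q| = 20 / 5 = 4.
The 4 elements commuting with q are {e, p⁵, q, q⁻¹}.

Answer: {e, p⁵, q, q⁻¹}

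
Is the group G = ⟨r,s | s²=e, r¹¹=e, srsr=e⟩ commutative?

r·s = rs but s·r = r¹⁰s, so r·s ≠ s·r and G is not abelian.

Answer: No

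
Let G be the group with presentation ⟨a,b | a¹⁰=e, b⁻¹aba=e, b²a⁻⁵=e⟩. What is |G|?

Enumerate words in the generators, reducing via the relations: the distinct elements are
  {a, b, e, ab, a², a³, a⁴, a⁵, a⁶, a⁷, a⁸, a⁹, a²b, a³b, a⁴b, b⁻¹, ab⁻¹, a²b⁻¹, a³b⁻¹, a⁴b⁻¹}.
No further products give new elements, so |G| = 20.

Answer: 20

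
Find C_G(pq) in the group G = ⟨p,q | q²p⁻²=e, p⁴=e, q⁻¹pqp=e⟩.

⟨pq⟩ ⊆ C_G(pq) since powers of pq commute with pq; so |C_G(pq)| ≥ |⟨pq⟩| = 4.
By orbit–stabilizer, |C_G(pq)| = |G| / |conj. class of pq| = 8 / 2 = 4.
The 4 elements commuting with pq are {e, p², pq, pq⁻¹}.

Answer: {e, p², pq, pq⁻¹}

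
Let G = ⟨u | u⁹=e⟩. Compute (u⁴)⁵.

Compute successive powers of (u⁴), reducing at each step:
  (u⁴)²: (u⁴) · u⁴ = u⁸
  (u⁴)³: (u⁸) · u⁴ = u³
  (u⁴)⁴: (u³) · u⁴ = u⁷
  (u⁴)⁵: (u⁷) · u⁴ = u²

Answer: u²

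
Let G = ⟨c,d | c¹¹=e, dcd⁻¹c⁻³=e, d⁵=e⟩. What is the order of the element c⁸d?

Compute successive powers until reaching e:
  (c⁸d)¹ = c⁸d, (c⁸d)² = c¹⁰d², (c⁸d)³ = c⁵d³, (c⁸d)⁴ = cd⁴, (c⁸d)⁵ = e.
The smallest positive k with (c⁸d)ᵏ = e is 5.

Answer: 5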